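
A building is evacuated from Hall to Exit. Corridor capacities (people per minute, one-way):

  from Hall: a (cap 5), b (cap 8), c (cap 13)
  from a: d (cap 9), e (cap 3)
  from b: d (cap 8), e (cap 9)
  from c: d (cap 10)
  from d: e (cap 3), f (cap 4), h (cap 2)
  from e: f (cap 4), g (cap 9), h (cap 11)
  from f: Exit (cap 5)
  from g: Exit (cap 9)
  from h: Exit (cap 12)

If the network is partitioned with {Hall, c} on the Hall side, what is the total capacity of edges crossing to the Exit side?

Edges leaving {Hall, c}: Hall→a (5), Hall→b (8), c→d (10).
Cut capacity = 5 + 8 + 10 = 23.

23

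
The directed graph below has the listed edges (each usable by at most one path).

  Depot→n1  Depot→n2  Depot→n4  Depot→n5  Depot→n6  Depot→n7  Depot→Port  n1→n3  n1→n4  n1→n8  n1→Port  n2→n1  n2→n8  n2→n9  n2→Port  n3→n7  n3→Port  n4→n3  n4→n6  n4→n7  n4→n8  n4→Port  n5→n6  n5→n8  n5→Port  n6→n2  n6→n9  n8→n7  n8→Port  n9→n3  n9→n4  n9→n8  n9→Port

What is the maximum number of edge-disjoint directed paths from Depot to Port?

6

Assign every edge capacity 1; by Menger, the answer equals the max flow.
Path Depot→Port (+1); total 1.
Path Depot→n1→Port (+1); total 2.
Path Depot→n2→Port (+1); total 3.
Path Depot→n4→Port (+1); total 4.
Path Depot→n5→Port (+1); total 5.
Path Depot→n6→n9→Port (+1); total 6.
No residual Depot→Port path; max flow = 6.
Certifying cut of size 6: {Depot→Port, Depot→n1, Depot→n2, Depot→n4, Depot→n5, Depot→n6}.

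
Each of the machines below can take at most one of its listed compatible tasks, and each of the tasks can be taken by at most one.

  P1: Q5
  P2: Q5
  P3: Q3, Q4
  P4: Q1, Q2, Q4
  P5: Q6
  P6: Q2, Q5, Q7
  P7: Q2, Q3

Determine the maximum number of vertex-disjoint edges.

6

Unit-capacity flow: source→left, listed edges, right→sink; max matching = max flow.
Augmenting path P1→Q5 (+1); matched 1.
Augmenting path P3→Q3 (+1); matched 2.
Augmenting path P4→Q1 (+1); matched 3.
Augmenting path P5→Q6 (+1); matched 4.
Augmenting path P6→Q2 (+1); matched 5.
Augmenting path P7→Q2→P6→Q7 (+1); matched 6.
No augmenting path remains; maximum matching = 6.
König certificate: {P3, P4, P5, P6, P7, Q5} is a vertex cover of size 6 (every listed pair touches it), so no matching can be larger.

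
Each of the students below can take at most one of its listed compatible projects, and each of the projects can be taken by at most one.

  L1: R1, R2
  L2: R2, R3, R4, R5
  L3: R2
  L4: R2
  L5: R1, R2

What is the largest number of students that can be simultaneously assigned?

Unit-capacity flow: source→left, listed edges, right→sink; max matching = max flow.
Augmenting path L1→R1 (+1); matched 1.
Augmenting path L2→R2 (+1); matched 2.
Augmenting path L3→R2→L2→R3 (+1); matched 3.
No augmenting path remains; maximum matching = 3.
König certificate: {L2, R1, R2} is a vertex cover of size 3 (every listed pair touches it), so no matching can be larger.

3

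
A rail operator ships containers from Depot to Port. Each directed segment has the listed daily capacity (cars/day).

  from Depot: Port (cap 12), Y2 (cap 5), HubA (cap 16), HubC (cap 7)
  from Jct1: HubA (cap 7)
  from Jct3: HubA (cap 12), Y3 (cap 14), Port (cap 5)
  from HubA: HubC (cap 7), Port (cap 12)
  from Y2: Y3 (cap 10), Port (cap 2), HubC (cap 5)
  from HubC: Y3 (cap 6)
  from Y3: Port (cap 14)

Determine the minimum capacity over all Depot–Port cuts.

Augment Depot→Port: bottleneck 12, flow now 12.
Augment Depot→HubA→Port: bottleneck 12, flow now 24.
Augment Depot→Y2→Port: bottleneck 2, flow now 26.
Augment Depot→Y2→Y3→Port: bottleneck 3, flow now 29.
Augment Depot→HubC→Y3→Port: bottleneck 6, flow now 35.
No augmenting path remains; maximum flow = 35.
By max-flow min-cut, the minimum cut capacity equals the max flow.
In the residual graph, reachable from Depot: {Depot, HubA, HubC}.
Min-cut edges: Depot→Y2 (5), Depot→Port (12), HubA→Port (12), HubC→Y3 (6); capacity 5 + 12 + 12 + 6 = 35.

35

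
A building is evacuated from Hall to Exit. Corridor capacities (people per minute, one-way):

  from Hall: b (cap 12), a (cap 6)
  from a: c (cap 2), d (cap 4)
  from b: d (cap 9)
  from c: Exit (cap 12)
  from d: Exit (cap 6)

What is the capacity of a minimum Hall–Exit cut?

Augment Hall→a→c→Exit: bottleneck 2, flow now 2.
Augment Hall→a→d→Exit: bottleneck 4, flow now 6.
Augment Hall→b→d→Exit: bottleneck 2, flow now 8.
No augmenting path remains; maximum flow = 8.
By max-flow min-cut, the minimum cut capacity equals the max flow.
In the residual graph, reachable from Hall: {Hall, a, b, d}.
Min-cut edges: a→c (2), d→Exit (6); capacity 2 + 6 = 8.

8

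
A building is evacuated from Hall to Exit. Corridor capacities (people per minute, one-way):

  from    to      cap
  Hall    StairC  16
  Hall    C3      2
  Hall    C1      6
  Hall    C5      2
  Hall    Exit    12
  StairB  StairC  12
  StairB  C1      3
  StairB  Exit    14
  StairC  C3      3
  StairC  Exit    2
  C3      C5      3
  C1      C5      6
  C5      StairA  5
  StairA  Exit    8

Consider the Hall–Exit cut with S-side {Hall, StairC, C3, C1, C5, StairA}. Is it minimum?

No — its capacity is 22, but the minimum cut has capacity 19.

Given cut capacity: 12 + 2 + 8 = 22.
Augment Hall→Exit: bottleneck 12, flow now 12.
Augment Hall→StairC→Exit: bottleneck 2, flow now 14.
Augment Hall→C5→StairA→Exit: bottleneck 2, flow now 16.
Augment Hall→C3→C5→StairA→Exit: bottleneck 2, flow now 18.
Augment Hall→C1→C5→StairA→Exit: bottleneck 1, flow now 19.
No augmenting path remains; maximum flow = 19.
In the residual graph, reachable from Hall: {Hall, StairC, C3, C1, C5}.
Min-cut edges: Hall→Exit (12), StairC→Exit (2), C5→StairA (5); capacity 12 + 2 + 5 = 19.
Cut capacity 22 exceeds the max flow 19, so it is not minimum.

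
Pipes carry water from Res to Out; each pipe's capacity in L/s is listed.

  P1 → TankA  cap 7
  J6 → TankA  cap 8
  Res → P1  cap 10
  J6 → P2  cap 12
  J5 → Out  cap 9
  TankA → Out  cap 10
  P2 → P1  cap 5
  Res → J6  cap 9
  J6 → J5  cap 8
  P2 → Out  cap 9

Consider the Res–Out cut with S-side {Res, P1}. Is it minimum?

Yes — it is a minimum cut (capacity 16).

Given cut capacity: 9 + 7 = 16.
Augment Res→J6→P2→Out: bottleneck 9, flow now 9.
Augment Res→P1→TankA→Out: bottleneck 7, flow now 16.
No augmenting path remains; maximum flow = 16.
Cut capacity 16 equals the max flow, so it is a minimum cut.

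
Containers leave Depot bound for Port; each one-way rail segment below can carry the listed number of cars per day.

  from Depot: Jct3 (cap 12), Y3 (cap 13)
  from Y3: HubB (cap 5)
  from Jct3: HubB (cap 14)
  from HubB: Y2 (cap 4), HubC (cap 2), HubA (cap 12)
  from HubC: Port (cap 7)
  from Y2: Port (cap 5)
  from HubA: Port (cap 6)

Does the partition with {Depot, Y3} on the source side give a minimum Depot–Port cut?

No — its capacity is 17, but the minimum cut has capacity 12.

Given cut capacity: 12 + 5 = 17.
Augment Depot→Y3→HubB→HubC→Port: bottleneck 2, flow now 2.
Augment Depot→Y3→HubB→Y2→Port: bottleneck 3, flow now 5.
Augment Depot→Jct3→HubB→Y2→Port: bottleneck 1, flow now 6.
Augment Depot→Jct3→HubB→HubA→Port: bottleneck 6, flow now 12.
No augmenting path remains; maximum flow = 12.
In the residual graph, reachable from Depot: {Depot, Y3, Jct3, HubB, HubA}.
Min-cut edges: HubB→HubC (2), HubB→Y2 (4), HubA→Port (6); capacity 2 + 4 + 6 = 12.
Cut capacity 17 exceeds the max flow 12, so it is not minimum.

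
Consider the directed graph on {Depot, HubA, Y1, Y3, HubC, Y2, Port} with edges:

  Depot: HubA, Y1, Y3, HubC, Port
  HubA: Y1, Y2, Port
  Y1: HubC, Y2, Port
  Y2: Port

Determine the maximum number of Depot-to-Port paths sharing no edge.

Assign every edge capacity 1; by Menger, the answer equals the max flow.
Path Depot→Port (+1); total 1.
Path Depot→HubA→Port (+1); total 2.
Path Depot→Y1→Port (+1); total 3.
No residual Depot→Port path; max flow = 3.
Certifying cut of size 3: {Depot→HubA, Depot→Port, Depot→Y1}.

3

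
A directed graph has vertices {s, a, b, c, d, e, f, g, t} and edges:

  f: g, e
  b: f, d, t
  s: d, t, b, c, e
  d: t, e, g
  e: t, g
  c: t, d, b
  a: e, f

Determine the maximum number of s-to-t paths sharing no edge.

Assign every edge capacity 1; by Menger, the answer equals the max flow.
Path s→t (+1); total 1.
Path s→b→t (+1); total 2.
Path s→c→t (+1); total 3.
Path s→d→t (+1); total 4.
Path s→e→t (+1); total 5.
No residual s→t path; max flow = 5.
Certifying cut of size 5: {s→b, s→c, s→d, s→e, s→t}.

5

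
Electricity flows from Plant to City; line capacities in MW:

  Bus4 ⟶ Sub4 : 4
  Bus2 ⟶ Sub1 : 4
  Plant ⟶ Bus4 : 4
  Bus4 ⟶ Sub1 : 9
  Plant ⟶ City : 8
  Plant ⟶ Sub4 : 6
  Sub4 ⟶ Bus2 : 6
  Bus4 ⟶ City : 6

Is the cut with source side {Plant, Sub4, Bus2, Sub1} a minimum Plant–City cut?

Given cut capacity: 4 + 8 = 12.
Augment Plant→City: bottleneck 8, flow now 8.
Augment Plant→Bus4→City: bottleneck 4, flow now 12.
No augmenting path remains; maximum flow = 12.
Cut capacity 12 equals the max flow, so it is a minimum cut.

Yes — it is a minimum cut (capacity 12).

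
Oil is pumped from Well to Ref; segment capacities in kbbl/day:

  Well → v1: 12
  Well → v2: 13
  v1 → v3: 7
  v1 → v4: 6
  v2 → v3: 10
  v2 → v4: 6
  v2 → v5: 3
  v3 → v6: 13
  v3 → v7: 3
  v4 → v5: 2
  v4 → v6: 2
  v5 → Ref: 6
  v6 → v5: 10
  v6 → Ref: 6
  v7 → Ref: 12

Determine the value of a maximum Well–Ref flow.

15

Augment Well→v2→v5→Ref: bottleneck 3, flow now 3.
Augment Well→v1→v3→v6→Ref: bottleneck 6, flow now 9.
Augment Well→v1→v3→v7→Ref: bottleneck 1, flow now 10.
Augment Well→v1→v4→v5→Ref: bottleneck 2, flow now 12.
Augment Well→v2→v3→v7→Ref: bottleneck 2, flow now 14.
Augment Well→v1→v4→v6→v5→Ref: bottleneck 1, flow now 15.
No augmenting path remains; maximum flow = 15.
In the residual graph, reachable from Well: {Well, v1, v2, v3, v4, v5, v6}.
Min-cut edges: v3→v7 (3), v5→Ref (6), v6→Ref (6); capacity 3 + 6 + 6 = 15.
This cut is saturated, so no flow can exceed 15.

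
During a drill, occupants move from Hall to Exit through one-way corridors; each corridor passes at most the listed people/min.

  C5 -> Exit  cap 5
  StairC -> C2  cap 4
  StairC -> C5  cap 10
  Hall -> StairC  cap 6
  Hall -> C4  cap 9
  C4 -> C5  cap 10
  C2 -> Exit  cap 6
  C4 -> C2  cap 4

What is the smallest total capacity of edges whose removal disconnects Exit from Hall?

11

Augment Hall→StairC→C5→Exit: bottleneck 5, flow now 5.
Augment Hall→StairC→C2→Exit: bottleneck 1, flow now 6.
Augment Hall→C4→C2→Exit: bottleneck 4, flow now 10.
Augment Hall→C4→C5→StairC→C2→Exit: bottleneck 1, flow now 11. (uses reverse residual edge)
No augmenting path remains; maximum flow = 11.
By max-flow min-cut, the minimum cut capacity equals the max flow.
In the residual graph, reachable from Hall: {Hall, StairC, C4, C5, C2}.
Min-cut edges: C5→Exit (5), C2→Exit (6); capacity 5 + 6 = 11.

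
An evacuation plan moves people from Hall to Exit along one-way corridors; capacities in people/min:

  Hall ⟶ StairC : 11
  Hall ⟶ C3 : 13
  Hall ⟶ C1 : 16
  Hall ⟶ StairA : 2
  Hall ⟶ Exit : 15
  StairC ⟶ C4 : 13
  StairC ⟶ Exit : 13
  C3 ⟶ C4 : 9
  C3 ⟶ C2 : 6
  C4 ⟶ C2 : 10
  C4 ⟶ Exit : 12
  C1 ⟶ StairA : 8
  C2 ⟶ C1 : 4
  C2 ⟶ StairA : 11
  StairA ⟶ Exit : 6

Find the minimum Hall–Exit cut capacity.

Augment Hall→Exit: bottleneck 15, flow now 15.
Augment Hall→StairC→Exit: bottleneck 11, flow now 26.
Augment Hall→StairA→Exit: bottleneck 2, flow now 28.
Augment Hall→C3→C4→Exit: bottleneck 9, flow now 37.
Augment Hall→C1→StairA→Exit: bottleneck 4, flow now 41.
No augmenting path remains; maximum flow = 41.
By max-flow min-cut, the minimum cut capacity equals the max flow.
In the residual graph, reachable from Hall: {Hall, C3, C1, C2, StairA}.
Min-cut edges: Hall→StairC (11), Hall→Exit (15), C3→C4 (9), StairA→Exit (6); capacity 11 + 15 + 9 + 6 = 41.

41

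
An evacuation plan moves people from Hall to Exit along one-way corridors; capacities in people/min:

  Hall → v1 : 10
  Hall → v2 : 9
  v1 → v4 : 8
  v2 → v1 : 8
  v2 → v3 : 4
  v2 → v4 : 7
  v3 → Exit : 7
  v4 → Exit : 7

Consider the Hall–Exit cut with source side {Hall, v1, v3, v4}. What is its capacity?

23

Edges leaving {Hall, v1, v3, v4}: Hall→v2 (9), v3→Exit (7), v4→Exit (7).
Cut capacity = 9 + 7 + 7 = 23.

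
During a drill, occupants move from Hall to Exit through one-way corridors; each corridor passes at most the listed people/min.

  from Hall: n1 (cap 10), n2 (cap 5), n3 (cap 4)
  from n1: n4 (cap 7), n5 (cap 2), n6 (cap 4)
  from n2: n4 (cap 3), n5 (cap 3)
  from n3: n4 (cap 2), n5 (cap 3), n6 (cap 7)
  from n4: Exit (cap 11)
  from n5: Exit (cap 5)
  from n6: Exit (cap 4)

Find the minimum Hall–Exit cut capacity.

19

Augment Hall→n1→n4→Exit: bottleneck 7, flow now 7.
Augment Hall→n1→n5→Exit: bottleneck 2, flow now 9.
Augment Hall→n1→n6→Exit: bottleneck 1, flow now 10.
Augment Hall→n2→n4→Exit: bottleneck 3, flow now 13.
Augment Hall→n2→n5→Exit: bottleneck 2, flow now 15.
Augment Hall→n3→n4→Exit: bottleneck 1, flow now 16.
Augment Hall→n3→n5→Exit: bottleneck 1, flow now 17.
Augment Hall→n3→n6→Exit: bottleneck 2, flow now 19.
No augmenting path remains; maximum flow = 19.
By max-flow min-cut, the minimum cut capacity equals the max flow.
In the residual graph, reachable from Hall: {Hall}.
Min-cut edges: Hall→n1 (10), Hall→n2 (5), Hall→n3 (4); capacity 10 + 5 + 4 = 19.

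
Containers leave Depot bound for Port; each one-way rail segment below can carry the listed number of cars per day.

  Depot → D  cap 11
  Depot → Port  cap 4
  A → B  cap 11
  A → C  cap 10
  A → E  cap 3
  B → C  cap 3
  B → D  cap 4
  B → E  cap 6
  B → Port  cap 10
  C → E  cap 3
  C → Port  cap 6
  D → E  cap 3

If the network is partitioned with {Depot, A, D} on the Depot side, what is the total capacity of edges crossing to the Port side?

31

Edges leaving {Depot, A, D}: Depot→Port (4), A→B (11), A→C (10), A→E (3), D→E (3).
Cut capacity = 4 + 11 + 10 + 3 + 3 = 31.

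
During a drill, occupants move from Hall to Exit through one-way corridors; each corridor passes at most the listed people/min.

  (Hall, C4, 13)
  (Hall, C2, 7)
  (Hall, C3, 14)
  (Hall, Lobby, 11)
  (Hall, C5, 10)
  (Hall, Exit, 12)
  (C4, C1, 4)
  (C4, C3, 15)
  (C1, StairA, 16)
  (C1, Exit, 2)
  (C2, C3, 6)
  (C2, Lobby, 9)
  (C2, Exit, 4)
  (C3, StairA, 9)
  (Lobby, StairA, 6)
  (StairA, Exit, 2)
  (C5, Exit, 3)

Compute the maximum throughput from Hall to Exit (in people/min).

Augment Hall→Exit: bottleneck 12, flow now 12.
Augment Hall→C2→Exit: bottleneck 4, flow now 16.
Augment Hall→C5→Exit: bottleneck 3, flow now 19.
Augment Hall→C4→C1→Exit: bottleneck 2, flow now 21.
Augment Hall→C3→StairA→Exit: bottleneck 2, flow now 23.
No augmenting path remains; maximum flow = 23.
In the residual graph, reachable from Hall: {Hall, C4, C1, C2, C3, Lobby, StairA, C5}.
Min-cut edges: Hall→Exit (12), C1→Exit (2), C2→Exit (4), StairA→Exit (2), C5→Exit (3); capacity 12 + 2 + 4 + 2 + 3 = 23.
This cut is saturated, so no flow can exceed 23.

23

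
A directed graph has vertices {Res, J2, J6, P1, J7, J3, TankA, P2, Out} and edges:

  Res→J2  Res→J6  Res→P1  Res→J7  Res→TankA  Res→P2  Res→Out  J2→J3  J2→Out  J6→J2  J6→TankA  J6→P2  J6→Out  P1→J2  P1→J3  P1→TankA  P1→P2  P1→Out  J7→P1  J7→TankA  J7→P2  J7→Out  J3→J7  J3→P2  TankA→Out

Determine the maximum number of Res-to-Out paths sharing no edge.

Assign every edge capacity 1; by Menger, the answer equals the max flow.
Path Res→Out (+1); total 1.
Path Res→J2→Out (+1); total 2.
Path Res→J6→Out (+1); total 3.
Path Res→P1→Out (+1); total 4.
Path Res→J7→Out (+1); total 5.
Path Res→TankA→Out (+1); total 6.
No residual Res→Out path; max flow = 6.
Certifying cut of size 6: {Res→J2, Res→J6, Res→J7, Res→Out, Res→P1, Res→TankA}.

6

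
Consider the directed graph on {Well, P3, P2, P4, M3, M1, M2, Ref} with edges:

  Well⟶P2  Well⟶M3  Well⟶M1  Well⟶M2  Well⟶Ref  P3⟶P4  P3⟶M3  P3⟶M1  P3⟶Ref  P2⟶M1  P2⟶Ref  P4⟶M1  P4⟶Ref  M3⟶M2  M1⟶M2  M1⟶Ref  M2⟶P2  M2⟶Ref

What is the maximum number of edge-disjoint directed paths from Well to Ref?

Assign every edge capacity 1; by Menger, the answer equals the max flow.
Path Well→Ref (+1); total 1.
Path Well→P2→Ref (+1); total 2.
Path Well→M1→Ref (+1); total 3.
Path Well→M2→Ref (+1); total 4.
No residual Well→Ref path; max flow = 4.
Certifying cut of size 4: {M1→Ref, M2→Ref, P2→Ref, Well→Ref}.

4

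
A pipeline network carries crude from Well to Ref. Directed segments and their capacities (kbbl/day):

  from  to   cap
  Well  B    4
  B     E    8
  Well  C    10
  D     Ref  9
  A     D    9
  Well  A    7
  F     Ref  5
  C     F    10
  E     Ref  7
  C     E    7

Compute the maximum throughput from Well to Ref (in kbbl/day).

19

Augment Well→A→D→Ref: bottleneck 7, flow now 7.
Augment Well→B→E→Ref: bottleneck 4, flow now 11.
Augment Well→C→E→Ref: bottleneck 3, flow now 14.
Augment Well→C→F→Ref: bottleneck 5, flow now 19.
No augmenting path remains; maximum flow = 19.
In the residual graph, reachable from Well: {Well, B, C, E, F}.
Min-cut edges: Well→A (7), E→Ref (7), F→Ref (5); capacity 7 + 7 + 5 = 19.
This cut is saturated, so no flow can exceed 19.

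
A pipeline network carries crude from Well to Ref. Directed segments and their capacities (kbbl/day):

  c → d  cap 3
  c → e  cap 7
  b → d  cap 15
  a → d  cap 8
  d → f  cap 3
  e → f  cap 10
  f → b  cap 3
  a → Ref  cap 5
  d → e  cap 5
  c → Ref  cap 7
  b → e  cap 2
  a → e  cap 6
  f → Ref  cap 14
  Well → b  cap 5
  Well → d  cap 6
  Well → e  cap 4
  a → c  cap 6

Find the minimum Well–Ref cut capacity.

13

Augment Well→d→f→Ref: bottleneck 3, flow now 3.
Augment Well→e→f→Ref: bottleneck 4, flow now 7.
Augment Well→b→e→f→Ref: bottleneck 2, flow now 9.
Augment Well→d→e→f→Ref: bottleneck 3, flow now 12.
Augment Well→b→d→e→f→Ref: bottleneck 1, flow now 13.
No augmenting path remains; maximum flow = 13.
By max-flow min-cut, the minimum cut capacity equals the max flow.
In the residual graph, reachable from Well: {Well, b, d, e}.
Min-cut edges: d→f (3), e→f (10); capacity 3 + 10 = 13.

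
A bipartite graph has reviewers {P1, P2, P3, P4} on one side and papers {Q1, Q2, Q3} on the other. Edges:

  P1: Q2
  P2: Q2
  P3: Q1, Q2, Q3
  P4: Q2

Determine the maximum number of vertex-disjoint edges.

2

Unit-capacity flow: source→left, listed edges, right→sink; max matching = max flow.
Augmenting path P1→Q2 (+1); matched 1.
Augmenting path P3→Q1 (+1); matched 2.
No augmenting path remains; maximum matching = 2.
König certificate: {P3, Q2} is a vertex cover of size 2 (every listed pair touches it), so no matching can be larger.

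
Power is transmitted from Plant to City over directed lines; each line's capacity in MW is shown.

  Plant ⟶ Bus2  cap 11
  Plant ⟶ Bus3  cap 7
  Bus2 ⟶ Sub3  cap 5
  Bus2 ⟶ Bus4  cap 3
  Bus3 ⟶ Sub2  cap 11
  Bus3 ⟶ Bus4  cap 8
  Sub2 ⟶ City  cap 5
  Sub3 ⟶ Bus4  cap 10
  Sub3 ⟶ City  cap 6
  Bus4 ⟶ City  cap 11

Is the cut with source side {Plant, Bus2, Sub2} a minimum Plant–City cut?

Given cut capacity: 7 + 5 + 3 + 5 = 20.
Augment Plant→Bus2→Sub3→City: bottleneck 5, flow now 5.
Augment Plant→Bus2→Bus4→City: bottleneck 3, flow now 8.
Augment Plant→Bus3→Sub2→City: bottleneck 5, flow now 13.
Augment Plant→Bus3→Bus4→City: bottleneck 2, flow now 15.
No augmenting path remains; maximum flow = 15.
In the residual graph, reachable from Plant: {Plant, Bus2}.
Min-cut edges: Plant→Bus3 (7), Bus2→Sub3 (5), Bus2→Bus4 (3); capacity 7 + 5 + 3 = 15.
Cut capacity 20 exceeds the max flow 15, so it is not minimum.

No — its capacity is 20, but the minimum cut has capacity 15.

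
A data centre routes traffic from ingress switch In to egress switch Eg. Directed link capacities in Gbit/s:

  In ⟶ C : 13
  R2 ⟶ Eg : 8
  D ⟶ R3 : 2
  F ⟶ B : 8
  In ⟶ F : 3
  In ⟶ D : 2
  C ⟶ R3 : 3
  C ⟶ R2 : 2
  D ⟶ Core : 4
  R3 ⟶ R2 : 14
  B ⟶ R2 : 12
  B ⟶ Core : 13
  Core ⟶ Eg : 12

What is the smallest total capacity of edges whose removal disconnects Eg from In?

Augment In→D→Core→Eg: bottleneck 2, flow now 2.
Augment In→C→R2→Eg: bottleneck 2, flow now 4.
Augment In→C→R3→R2→Eg: bottleneck 3, flow now 7.
Augment In→F→B→R2→Eg: bottleneck 3, flow now 10.
No augmenting path remains; maximum flow = 10.
By max-flow min-cut, the minimum cut capacity equals the max flow.
In the residual graph, reachable from In: {In, C}.
Min-cut edges: In→D (2), In→F (3), C→R3 (3), C→R2 (2); capacity 2 + 3 + 3 + 2 = 10.

10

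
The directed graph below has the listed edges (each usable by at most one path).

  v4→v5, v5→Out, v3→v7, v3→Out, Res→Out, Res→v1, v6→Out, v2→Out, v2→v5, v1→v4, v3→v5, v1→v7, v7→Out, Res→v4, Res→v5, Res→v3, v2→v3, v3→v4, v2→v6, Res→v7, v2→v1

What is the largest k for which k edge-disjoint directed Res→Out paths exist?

Assign every edge capacity 1; by Menger, the answer equals the max flow.
Path Res→Out (+1); total 1.
Path Res→v3→Out (+1); total 2.
Path Res→v5→Out (+1); total 3.
Path Res→v7→Out (+1); total 4.
No residual Res→Out path; max flow = 4.
Certifying cut of size 4: {Res→Out, Res→v3, v5→Out, v7→Out}.

4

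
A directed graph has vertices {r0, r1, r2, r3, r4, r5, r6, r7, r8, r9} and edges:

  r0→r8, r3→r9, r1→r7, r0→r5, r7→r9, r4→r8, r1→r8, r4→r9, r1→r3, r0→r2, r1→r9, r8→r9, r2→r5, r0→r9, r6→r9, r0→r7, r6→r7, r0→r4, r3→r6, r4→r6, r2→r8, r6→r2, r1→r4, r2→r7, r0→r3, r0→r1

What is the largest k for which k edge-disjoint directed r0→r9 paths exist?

Assign every edge capacity 1; by Menger, the answer equals the max flow.
Path r0→r9 (+1); total 1.
Path r0→r1→r9 (+1); total 2.
Path r0→r3→r9 (+1); total 3.
Path r0→r4→r9 (+1); total 4.
Path r0→r7→r9 (+1); total 5.
Path r0→r8→r9 (+1); total 6.
No residual r0→r9 path; max flow = 6.
Certifying cut of size 6: {r0→r1, r0→r3, r0→r4, r0→r9, r7→r9, r8→r9}.

6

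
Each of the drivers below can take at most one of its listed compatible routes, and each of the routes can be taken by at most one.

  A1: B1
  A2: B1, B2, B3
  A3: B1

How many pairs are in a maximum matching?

2

Unit-capacity flow: source→left, listed edges, right→sink; max matching = max flow.
Augmenting path A1→B1 (+1); matched 1.
Augmenting path A2→B2 (+1); matched 2.
No augmenting path remains; maximum matching = 2.
König certificate: {A2, B1} is a vertex cover of size 2 (every listed pair touches it), so no matching can be larger.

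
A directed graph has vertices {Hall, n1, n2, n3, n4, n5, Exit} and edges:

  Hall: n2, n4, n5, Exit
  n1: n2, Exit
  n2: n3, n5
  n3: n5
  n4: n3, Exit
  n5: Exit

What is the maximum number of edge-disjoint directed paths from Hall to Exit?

Assign every edge capacity 1; by Menger, the answer equals the max flow.
Path Hall→Exit (+1); total 1.
Path Hall→n4→Exit (+1); total 2.
Path Hall→n5→Exit (+1); total 3.
No residual Hall→Exit path; max flow = 3.
Certifying cut of size 3: {Hall→Exit, Hall→n4, n5→Exit}.

3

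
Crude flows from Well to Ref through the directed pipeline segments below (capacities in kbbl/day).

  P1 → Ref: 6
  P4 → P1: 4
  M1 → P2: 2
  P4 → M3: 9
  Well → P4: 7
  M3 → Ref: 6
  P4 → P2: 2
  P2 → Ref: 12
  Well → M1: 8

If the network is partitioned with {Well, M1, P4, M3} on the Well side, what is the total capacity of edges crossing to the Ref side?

Edges leaving {Well, M1, P4, M3}: M1→P2 (2), P4→P1 (4), P4→P2 (2), M3→Ref (6).
Cut capacity = 2 + 4 + 2 + 6 = 14.

14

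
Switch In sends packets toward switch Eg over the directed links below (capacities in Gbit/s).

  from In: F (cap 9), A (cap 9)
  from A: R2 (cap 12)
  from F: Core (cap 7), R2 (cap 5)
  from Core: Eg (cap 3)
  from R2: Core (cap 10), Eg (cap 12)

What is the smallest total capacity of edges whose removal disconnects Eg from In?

15

Augment In→A→R2→Eg: bottleneck 9, flow now 9.
Augment In→F→Core→Eg: bottleneck 3, flow now 12.
Augment In→F→R2→Eg: bottleneck 3, flow now 15.
No augmenting path remains; maximum flow = 15.
By max-flow min-cut, the minimum cut capacity equals the max flow.
In the residual graph, reachable from In: {In, A, F, Core, R2}.
Min-cut edges: Core→Eg (3), R2→Eg (12); capacity 3 + 12 = 15.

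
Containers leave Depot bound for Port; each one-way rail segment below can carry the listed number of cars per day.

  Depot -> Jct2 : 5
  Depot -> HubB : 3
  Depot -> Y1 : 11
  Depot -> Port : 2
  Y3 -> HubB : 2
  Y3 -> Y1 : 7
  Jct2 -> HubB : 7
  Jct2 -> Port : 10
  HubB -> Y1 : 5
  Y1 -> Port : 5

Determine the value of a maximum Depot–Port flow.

12

Augment Depot→Port: bottleneck 2, flow now 2.
Augment Depot→Jct2→Port: bottleneck 5, flow now 7.
Augment Depot→Y1→Port: bottleneck 5, flow now 12.
No augmenting path remains; maximum flow = 12.
In the residual graph, reachable from Depot: {Depot, HubB, Y1}.
Min-cut edges: Depot→Jct2 (5), Depot→Port (2), Y1→Port (5); capacity 5 + 2 + 5 = 12.
This cut is saturated, so no flow can exceed 12.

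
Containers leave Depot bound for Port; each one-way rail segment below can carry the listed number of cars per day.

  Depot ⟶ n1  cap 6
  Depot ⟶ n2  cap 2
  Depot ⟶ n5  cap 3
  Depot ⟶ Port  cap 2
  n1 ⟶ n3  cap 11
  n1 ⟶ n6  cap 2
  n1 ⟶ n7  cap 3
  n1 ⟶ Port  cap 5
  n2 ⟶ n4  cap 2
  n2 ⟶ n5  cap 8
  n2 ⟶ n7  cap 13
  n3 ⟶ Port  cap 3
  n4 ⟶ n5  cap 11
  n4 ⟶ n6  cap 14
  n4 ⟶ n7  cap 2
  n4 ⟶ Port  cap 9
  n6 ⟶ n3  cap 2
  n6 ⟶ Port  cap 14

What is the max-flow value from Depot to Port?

10

Augment Depot→Port: bottleneck 2, flow now 2.
Augment Depot→n1→Port: bottleneck 5, flow now 7.
Augment Depot→n1→n3→Port: bottleneck 1, flow now 8.
Augment Depot→n2→n4→Port: bottleneck 2, flow now 10.
No augmenting path remains; maximum flow = 10.
In the residual graph, reachable from Depot: {Depot, n5}.
Min-cut edges: Depot→n1 (6), Depot→n2 (2), Depot→Port (2); capacity 6 + 2 + 2 = 10.
This cut is saturated, so no flow can exceed 10.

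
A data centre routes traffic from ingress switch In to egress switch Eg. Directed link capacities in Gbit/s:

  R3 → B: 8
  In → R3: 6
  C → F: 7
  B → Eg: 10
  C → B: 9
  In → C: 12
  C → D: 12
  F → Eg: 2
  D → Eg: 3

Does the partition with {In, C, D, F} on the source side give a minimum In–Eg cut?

Given cut capacity: 6 + 9 + 3 + 2 = 20.
Augment In→R3→B→Eg: bottleneck 6, flow now 6.
Augment In→C→D→Eg: bottleneck 3, flow now 9.
Augment In→C→B→Eg: bottleneck 4, flow now 13.
Augment In→C→F→Eg: bottleneck 2, flow now 15.
No augmenting path remains; maximum flow = 15.
In the residual graph, reachable from In: {In, R3, C, D, B, F}.
Min-cut edges: D→Eg (3), B→Eg (10), F→Eg (2); capacity 3 + 10 + 2 = 15.
Cut capacity 20 exceeds the max flow 15, so it is not minimum.

No — its capacity is 20, but the minimum cut has capacity 15.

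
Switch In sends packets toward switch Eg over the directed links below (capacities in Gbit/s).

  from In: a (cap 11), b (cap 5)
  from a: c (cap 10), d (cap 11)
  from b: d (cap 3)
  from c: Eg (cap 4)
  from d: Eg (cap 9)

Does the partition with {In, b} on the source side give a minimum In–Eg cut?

Given cut capacity: 11 + 3 = 14.
Augment In→a→c→Eg: bottleneck 4, flow now 4.
Augment In→a→d→Eg: bottleneck 7, flow now 11.
Augment In→b→d→Eg: bottleneck 2, flow now 13.
No augmenting path remains; maximum flow = 13.
In the residual graph, reachable from In: {In, a, b, c, d}.
Min-cut edges: c→Eg (4), d→Eg (9); capacity 4 + 9 = 13.
Cut capacity 14 exceeds the max flow 13, so it is not minimum.

No — its capacity is 14, but the minimum cut has capacity 13.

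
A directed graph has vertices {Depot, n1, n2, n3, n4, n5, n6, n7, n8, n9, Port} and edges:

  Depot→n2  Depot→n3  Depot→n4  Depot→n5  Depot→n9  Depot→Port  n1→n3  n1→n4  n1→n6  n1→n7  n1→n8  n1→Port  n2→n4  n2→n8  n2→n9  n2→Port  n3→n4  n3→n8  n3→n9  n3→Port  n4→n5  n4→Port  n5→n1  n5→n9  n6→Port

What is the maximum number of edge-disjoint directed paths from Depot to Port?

Assign every edge capacity 1; by Menger, the answer equals the max flow.
Path Depot→Port (+1); total 1.
Path Depot→n2→Port (+1); total 2.
Path Depot→n3→Port (+1); total 3.
Path Depot→n4→Port (+1); total 4.
Path Depot→n5→n1→Port (+1); total 5.
No residual Depot→Port path; max flow = 5.
Certifying cut of size 5: {Depot→Port, Depot→n2, Depot→n3, Depot→n4, Depot→n5}.

5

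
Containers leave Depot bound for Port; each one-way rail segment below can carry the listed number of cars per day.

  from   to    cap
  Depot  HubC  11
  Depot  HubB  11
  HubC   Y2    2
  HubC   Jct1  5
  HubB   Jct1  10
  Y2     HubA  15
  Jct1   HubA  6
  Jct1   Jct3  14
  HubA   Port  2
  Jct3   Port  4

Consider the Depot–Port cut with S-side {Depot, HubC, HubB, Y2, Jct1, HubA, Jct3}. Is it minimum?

Yes — it is a minimum cut (capacity 6).

Given cut capacity: 2 + 4 = 6.
Augment Depot→HubC→Y2→HubA→Port: bottleneck 2, flow now 2.
Augment Depot→HubC→Jct1→Jct3→Port: bottleneck 4, flow now 6.
No augmenting path remains; maximum flow = 6.
Cut capacity 6 equals the max flow, so it is a minimum cut.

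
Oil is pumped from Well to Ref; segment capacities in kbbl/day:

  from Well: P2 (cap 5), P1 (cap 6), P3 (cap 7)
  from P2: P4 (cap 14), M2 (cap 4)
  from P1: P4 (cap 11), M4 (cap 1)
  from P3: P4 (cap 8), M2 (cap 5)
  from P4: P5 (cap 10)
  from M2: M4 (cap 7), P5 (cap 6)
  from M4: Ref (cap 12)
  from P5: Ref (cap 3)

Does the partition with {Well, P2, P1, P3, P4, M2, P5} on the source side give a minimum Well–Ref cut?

Yes — it is a minimum cut (capacity 11).

Given cut capacity: 1 + 7 + 3 = 11.
Augment Well→P1→M4→Ref: bottleneck 1, flow now 1.
Augment Well→P2→P4→P5→Ref: bottleneck 3, flow now 4.
Augment Well→P2→M2→M4→Ref: bottleneck 2, flow now 6.
Augment Well→P3→M2→M4→Ref: bottleneck 5, flow now 11.
No augmenting path remains; maximum flow = 11.
Cut capacity 11 equals the max flow, so it is a minimum cut.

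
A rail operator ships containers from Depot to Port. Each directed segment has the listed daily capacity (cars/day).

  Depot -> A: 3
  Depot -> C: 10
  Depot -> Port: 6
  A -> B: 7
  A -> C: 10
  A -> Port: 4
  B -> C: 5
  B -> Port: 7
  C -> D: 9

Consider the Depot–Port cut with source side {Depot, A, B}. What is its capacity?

42

Edges leaving {Depot, A, B}: Depot→C (10), Depot→Port (6), A→C (10), A→Port (4), B→C (5), B→Port (7).
Cut capacity = 10 + 6 + 10 + 4 + 5 + 7 = 42.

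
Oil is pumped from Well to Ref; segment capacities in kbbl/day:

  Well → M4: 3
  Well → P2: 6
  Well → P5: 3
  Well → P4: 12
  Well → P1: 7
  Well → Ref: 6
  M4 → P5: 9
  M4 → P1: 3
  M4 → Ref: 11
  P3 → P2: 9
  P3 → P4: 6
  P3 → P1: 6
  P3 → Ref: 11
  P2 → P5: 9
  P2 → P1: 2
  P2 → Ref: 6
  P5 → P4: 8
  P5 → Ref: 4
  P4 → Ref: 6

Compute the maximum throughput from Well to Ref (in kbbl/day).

24

Augment Well→Ref: bottleneck 6, flow now 6.
Augment Well→M4→Ref: bottleneck 3, flow now 9.
Augment Well→P2→Ref: bottleneck 6, flow now 15.
Augment Well→P5→Ref: bottleneck 3, flow now 18.
Augment Well→P4→Ref: bottleneck 6, flow now 24.
No augmenting path remains; maximum flow = 24.
In the residual graph, reachable from Well: {Well, P4, P1}.
Min-cut edges: Well→M4 (3), Well→P2 (6), Well→P5 (3), Well→Ref (6), P4→Ref (6); capacity 3 + 6 + 3 + 6 + 6 = 24.
This cut is saturated, so no flow can exceed 24.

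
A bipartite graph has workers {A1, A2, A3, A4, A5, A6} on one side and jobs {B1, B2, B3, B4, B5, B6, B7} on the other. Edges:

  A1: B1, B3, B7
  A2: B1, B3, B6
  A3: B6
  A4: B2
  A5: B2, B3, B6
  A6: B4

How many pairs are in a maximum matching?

Unit-capacity flow: source→left, listed edges, right→sink; max matching = max flow.
Augmenting path A1→B1 (+1); matched 1.
Augmenting path A2→B3 (+1); matched 2.
Augmenting path A3→B6 (+1); matched 3.
Augmenting path A4→B2 (+1); matched 4.
Augmenting path A6→B4 (+1); matched 5.
Augmenting path A5→B3→A2→B1→A1→B7 (+1); matched 6.
No augmenting path remains; maximum matching = 6.
König certificate: {A1, A2, A3, A4, A5, A6} is a vertex cover of size 6 (every listed pair touches it), so no matching can be larger.

6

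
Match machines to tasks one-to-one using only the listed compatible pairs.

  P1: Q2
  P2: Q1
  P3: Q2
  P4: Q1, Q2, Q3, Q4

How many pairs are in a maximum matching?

3

Unit-capacity flow: source→left, listed edges, right→sink; max matching = max flow.
Augmenting path P1→Q2 (+1); matched 1.
Augmenting path P2→Q1 (+1); matched 2.
Augmenting path P4→Q3 (+1); matched 3.
No augmenting path remains; maximum matching = 3.
König certificate: {P2, P4, Q2} is a vertex cover of size 3 (every listed pair touches it), so no matching can be larger.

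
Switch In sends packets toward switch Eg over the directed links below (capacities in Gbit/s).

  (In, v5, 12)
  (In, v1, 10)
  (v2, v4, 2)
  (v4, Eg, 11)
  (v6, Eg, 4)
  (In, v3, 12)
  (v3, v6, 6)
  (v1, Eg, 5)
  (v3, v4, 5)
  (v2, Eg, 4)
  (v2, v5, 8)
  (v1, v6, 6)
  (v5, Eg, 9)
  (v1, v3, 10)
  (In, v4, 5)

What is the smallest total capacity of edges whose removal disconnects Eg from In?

Augment In→v1→Eg: bottleneck 5, flow now 5.
Augment In→v4→Eg: bottleneck 5, flow now 10.
Augment In→v5→Eg: bottleneck 9, flow now 19.
Augment In→v1→v6→Eg: bottleneck 4, flow now 23.
Augment In→v3→v4→Eg: bottleneck 5, flow now 28.
No augmenting path remains; maximum flow = 28.
By max-flow min-cut, the minimum cut capacity equals the max flow.
In the residual graph, reachable from In: {In, v1, v3, v5, v6}.
Min-cut edges: In→v4 (5), v1→Eg (5), v3→v4 (5), v5→Eg (9), v6→Eg (4); capacity 5 + 5 + 5 + 9 + 4 = 28.

28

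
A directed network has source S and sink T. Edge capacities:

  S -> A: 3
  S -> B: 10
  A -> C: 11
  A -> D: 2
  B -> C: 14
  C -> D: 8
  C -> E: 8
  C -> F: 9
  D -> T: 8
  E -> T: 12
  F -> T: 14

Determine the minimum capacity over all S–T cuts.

13

Augment S→A→D→T: bottleneck 2, flow now 2.
Augment S→A→C→D→T: bottleneck 1, flow now 3.
Augment S→B→C→D→T: bottleneck 5, flow now 8.
Augment S→B→C→E→T: bottleneck 5, flow now 13.
No augmenting path remains; maximum flow = 13.
By max-flow min-cut, the minimum cut capacity equals the max flow.
In the residual graph, reachable from S: {S}.
Min-cut edges: S→A (3), S→B (10); capacity 3 + 10 = 13.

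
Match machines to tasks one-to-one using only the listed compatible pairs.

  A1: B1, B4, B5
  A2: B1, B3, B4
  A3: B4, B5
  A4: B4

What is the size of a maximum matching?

Unit-capacity flow: source→left, listed edges, right→sink; max matching = max flow.
Augmenting path A1→B1 (+1); matched 1.
Augmenting path A2→B3 (+1); matched 2.
Augmenting path A3→B4 (+1); matched 3.
Augmenting path A4→B4→A3→B5 (+1); matched 4.
No augmenting path remains; maximum matching = 4.
König certificate: {A1, A2, A3, A4} is a vertex cover of size 4 (every listed pair touches it), so no matching can be larger.

4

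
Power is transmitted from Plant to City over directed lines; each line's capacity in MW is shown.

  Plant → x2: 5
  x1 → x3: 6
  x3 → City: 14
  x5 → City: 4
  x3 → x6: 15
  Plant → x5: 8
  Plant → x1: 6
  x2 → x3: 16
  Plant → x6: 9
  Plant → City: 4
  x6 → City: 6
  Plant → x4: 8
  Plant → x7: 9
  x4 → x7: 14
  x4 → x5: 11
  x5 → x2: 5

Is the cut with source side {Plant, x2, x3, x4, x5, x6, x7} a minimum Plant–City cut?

No — its capacity is 34, but the minimum cut has capacity 28.

Given cut capacity: 6 + 4 + 14 + 4 + 6 = 34.
Augment Plant→City: bottleneck 4, flow now 4.
Augment Plant→x5→City: bottleneck 4, flow now 8.
Augment Plant→x6→City: bottleneck 6, flow now 14.
Augment Plant→x1→x3→City: bottleneck 6, flow now 20.
Augment Plant→x2→x3→City: bottleneck 5, flow now 25.
Augment Plant→x5→x2→x3→City: bottleneck 3, flow now 28.
No augmenting path remains; maximum flow = 28.
In the residual graph, reachable from Plant: {Plant, x1, x2, x3, x4, x5, x6, x7}.
Min-cut edges: Plant→City (4), x3→City (14), x5→City (4), x6→City (6); capacity 4 + 14 + 4 + 6 = 28.
Cut capacity 34 exceeds the max flow 28, so it is not minimum.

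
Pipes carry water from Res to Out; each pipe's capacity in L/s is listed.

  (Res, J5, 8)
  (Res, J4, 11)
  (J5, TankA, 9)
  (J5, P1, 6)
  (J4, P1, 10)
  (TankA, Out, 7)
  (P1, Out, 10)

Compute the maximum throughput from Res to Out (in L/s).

Augment Res→J5→TankA→Out: bottleneck 7, flow now 7.
Augment Res→J5→P1→Out: bottleneck 1, flow now 8.
Augment Res→J4→P1→Out: bottleneck 9, flow now 17.
No augmenting path remains; maximum flow = 17.
In the residual graph, reachable from Res: {Res, J5, J4, TankA, P1}.
Min-cut edges: TankA→Out (7), P1→Out (10); capacity 7 + 10 = 17.
This cut is saturated, so no flow can exceed 17.

17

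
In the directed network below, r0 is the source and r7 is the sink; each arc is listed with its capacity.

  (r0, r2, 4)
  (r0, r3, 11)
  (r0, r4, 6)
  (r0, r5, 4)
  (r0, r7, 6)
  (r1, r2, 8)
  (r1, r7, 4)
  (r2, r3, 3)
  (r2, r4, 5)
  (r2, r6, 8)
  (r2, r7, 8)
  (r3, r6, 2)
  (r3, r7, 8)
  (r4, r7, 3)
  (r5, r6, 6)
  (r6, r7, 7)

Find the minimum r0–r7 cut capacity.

Augment r0→r7: bottleneck 6, flow now 6.
Augment r0→r2→r7: bottleneck 4, flow now 10.
Augment r0→r3→r7: bottleneck 8, flow now 18.
Augment r0→r4→r7: bottleneck 3, flow now 21.
Augment r0→r3→r6→r7: bottleneck 2, flow now 23.
Augment r0→r5→r6→r7: bottleneck 4, flow now 27.
No augmenting path remains; maximum flow = 27.
By max-flow min-cut, the minimum cut capacity equals the max flow.
In the residual graph, reachable from r0: {r0, r3, r4}.
Min-cut edges: r0→r2 (4), r0→r5 (4), r0→r7 (6), r3→r6 (2), r3→r7 (8), r4→r7 (3); capacity 4 + 4 + 6 + 2 + 8 + 3 = 27.

27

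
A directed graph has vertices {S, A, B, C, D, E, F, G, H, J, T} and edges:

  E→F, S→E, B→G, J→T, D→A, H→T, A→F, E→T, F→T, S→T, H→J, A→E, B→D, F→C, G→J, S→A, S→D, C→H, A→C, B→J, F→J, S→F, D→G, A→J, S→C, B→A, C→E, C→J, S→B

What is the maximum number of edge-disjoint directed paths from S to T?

Assign every edge capacity 1; by Menger, the answer equals the max flow.
Path S→T (+1); total 1.
Path S→E→T (+1); total 2.
Path S→F→T (+1); total 3.
Path S→A→J→T (+1); total 4.
Path S→C→H→T (+1); total 5.
No residual S→T path; max flow = 5.
Certifying cut of size 5: {C→H, E→T, F→T, J→T, S→T}.

5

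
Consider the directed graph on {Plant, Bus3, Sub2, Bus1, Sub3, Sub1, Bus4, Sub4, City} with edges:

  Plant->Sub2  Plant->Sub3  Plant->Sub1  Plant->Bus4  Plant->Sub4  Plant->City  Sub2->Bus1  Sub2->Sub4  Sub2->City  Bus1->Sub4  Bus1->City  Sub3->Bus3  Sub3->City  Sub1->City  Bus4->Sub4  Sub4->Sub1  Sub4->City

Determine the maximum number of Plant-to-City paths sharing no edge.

5

Assign every edge capacity 1; by Menger, the answer equals the max flow.
Path Plant→City (+1); total 1.
Path Plant→Sub2→City (+1); total 2.
Path Plant→Sub3→City (+1); total 3.
Path Plant→Sub1→City (+1); total 4.
Path Plant→Sub4→City (+1); total 5.
No residual Plant→City path; max flow = 5.
Certifying cut of size 5: {Plant→City, Plant→Sub2, Plant→Sub3, Sub1→City, Sub4→City}.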